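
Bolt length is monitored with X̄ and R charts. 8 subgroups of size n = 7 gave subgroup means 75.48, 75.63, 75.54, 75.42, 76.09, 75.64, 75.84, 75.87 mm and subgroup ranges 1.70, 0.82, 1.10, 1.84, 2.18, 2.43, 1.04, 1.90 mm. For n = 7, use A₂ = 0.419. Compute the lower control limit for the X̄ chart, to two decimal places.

75.01

X̄̄ = (75.48 + 75.63 + 75.54 + 75.42 + 76.09 + 75.64 + 75.84 + 75.87) / 8 = 605.5100 / 8 = 75.6887
R̄ = (1.70 + 0.82 + 1.10 + 1.84 + 2.18 + 2.43 + 1.04 + 1.90) / 8 = 13.0100 / 8 = 1.6262
LCL = X̄̄ − A₂·R̄ = 75.6887 − 0.419 × 1.6262 = 75.0074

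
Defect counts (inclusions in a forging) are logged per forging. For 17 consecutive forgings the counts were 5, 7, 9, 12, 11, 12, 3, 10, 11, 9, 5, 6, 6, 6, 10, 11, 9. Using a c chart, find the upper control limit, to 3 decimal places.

c̄ = (5 + 7 + 9 + 12 + 11 + 12 + 3 + 10 + 11 + 9 + 5 + 6 + 6 + 6 + 10 + 11 + 9) / 17 = 142 / 17 = 8.3529
UCL = c̄ + 3√c̄ = 8.3529 + 3 × √8.3529 = 8.3529 + 3 × 2.8901 = 17.0234

17.023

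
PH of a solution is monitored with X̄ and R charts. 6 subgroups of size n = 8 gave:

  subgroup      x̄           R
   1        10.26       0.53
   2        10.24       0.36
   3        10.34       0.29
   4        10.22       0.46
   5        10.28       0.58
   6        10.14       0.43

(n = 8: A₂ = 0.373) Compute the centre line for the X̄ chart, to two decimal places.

10.25

X̄̄ = (10.26 + 10.24 + 10.34 + 10.22 + 10.28 + 10.14) / 6 = 61.4800 / 6 = 10.2467
CL = X̄̄ = 10.2467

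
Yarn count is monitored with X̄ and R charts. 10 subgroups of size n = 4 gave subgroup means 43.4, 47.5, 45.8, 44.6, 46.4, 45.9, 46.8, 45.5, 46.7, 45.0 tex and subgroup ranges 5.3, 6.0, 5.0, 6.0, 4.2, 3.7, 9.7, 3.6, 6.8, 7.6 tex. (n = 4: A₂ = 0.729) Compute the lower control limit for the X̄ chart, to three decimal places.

X̄̄ = (43.4 + 47.5 + 45.8 + 44.6 + 46.4 + 45.9 + 46.8 + 45.5 + 46.7 + 45.0) / 10 = 457.6000 / 10 = 45.7600
R̄ = (5.3 + 6.0 + 5.0 + 6.0 + 4.2 + 3.7 + 9.7 + 3.6 + 6.8 + 7.6) / 10 = 57.9000 / 10 = 5.7900
LCL = X̄̄ − A₂·R̄ = 45.7600 − 0.729 × 5.7900 = 41.5391

41.539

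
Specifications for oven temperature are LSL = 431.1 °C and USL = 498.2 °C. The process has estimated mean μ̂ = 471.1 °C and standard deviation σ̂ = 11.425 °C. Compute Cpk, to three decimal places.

Cpu = (USL − μ̂) / (3σ̂) = (498.2 − 471.1) / (3 × 11.425) = 0.7907; Cpl = (μ̂ − LSL) / (3σ̂) = (471.1 − 431.1) / (3 × 11.425) = 1.1670; Cpk = min(Cpu, Cpl) = 0.7907

0.791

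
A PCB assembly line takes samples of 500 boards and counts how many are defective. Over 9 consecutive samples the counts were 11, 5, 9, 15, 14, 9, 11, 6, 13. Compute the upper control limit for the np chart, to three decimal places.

p̄ = Σdᵢ / (k·n) = 93 / (9 × 500) = 0.02067
UCL = np̄ + 3·√(np̄(1−p̄)) = 10.3333 + 3 × √(10.3333×0.97933) = 10.3333 + 3 × 3.1812 = 19.8768

19.877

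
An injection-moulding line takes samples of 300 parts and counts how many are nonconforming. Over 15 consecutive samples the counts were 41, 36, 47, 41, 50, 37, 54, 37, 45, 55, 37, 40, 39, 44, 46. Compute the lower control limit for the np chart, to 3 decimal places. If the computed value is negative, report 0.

25.012

p̄ = Σdᵢ / (k·n) = 649 / (15 × 300) = 0.14422
LCL = np̄ − 3·√(np̄(1−p̄)) = 43.2667 − 3 × 6.0850 = 25.0118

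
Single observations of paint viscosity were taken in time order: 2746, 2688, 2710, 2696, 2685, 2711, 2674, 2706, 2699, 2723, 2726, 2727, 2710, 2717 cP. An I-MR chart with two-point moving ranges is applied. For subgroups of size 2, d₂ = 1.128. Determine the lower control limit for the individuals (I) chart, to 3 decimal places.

2655.442

X̄ = (2746 + 2688 + 2710 + 2696 + 2685 + 2711 + 2674 + 2706 + 2699 + 2723 + 2726 + 2727 + 2710 + 2717) / 14 = 2708.4286
Moving ranges: 58, 22, 14, 11, 26, 37, 32, 7, 24, 3, 1, 17, 7; M̄R̄ = 259.0000 / 13 = 19.9231
LCL = X̄ − 3·M̄R̄/d₂ = 2708.4286 − 3 × 19.9231 / 1.128 = 2655.4417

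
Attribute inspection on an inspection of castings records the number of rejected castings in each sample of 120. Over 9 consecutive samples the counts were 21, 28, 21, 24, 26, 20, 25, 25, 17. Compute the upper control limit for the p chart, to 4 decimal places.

0.2995

p̄ = Σdᵢ / (k·n) = 207 / (9 × 120) = 0.19167
UCL = p̄ + 3·√(p̄(1−p̄)/n) = 0.19167 + 3 × √(0.19167×0.80833/120) = 0.19167 + 3 × 0.03593 = 0.29946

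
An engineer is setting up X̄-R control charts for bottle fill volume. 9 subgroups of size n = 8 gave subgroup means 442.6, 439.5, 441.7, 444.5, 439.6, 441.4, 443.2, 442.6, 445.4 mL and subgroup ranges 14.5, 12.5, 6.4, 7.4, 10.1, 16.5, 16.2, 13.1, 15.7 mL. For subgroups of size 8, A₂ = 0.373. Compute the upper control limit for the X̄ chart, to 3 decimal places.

X̄̄ = (442.6 + 439.5 + 441.7 + 444.5 + 439.6 + 441.4 + 443.2 + 442.6 + 445.4) / 9 = 3980.5000 / 9 = 442.2778
R̄ = (14.5 + 12.5 + 6.4 + 7.4 + 10.1 + 16.5 + 16.2 + 13.1 + 15.7) / 9 = 112.4000 / 9 = 12.4889
UCL = X̄̄ + A₂·R̄ = 442.2778 + 0.373 × 12.4889 = 446.9361

446.936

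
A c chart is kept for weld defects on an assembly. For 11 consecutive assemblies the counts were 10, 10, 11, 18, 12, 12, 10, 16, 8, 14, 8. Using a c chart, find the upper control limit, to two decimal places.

22.00

c̄ = (10 + 10 + 11 + 18 + 12 + 12 + 10 + 16 + 8 + 14 + 8) / 11 = 129 / 11 = 11.7273
UCL = c̄ + 3√c̄ = 11.7273 + 3 × √11.7273 = 11.7273 + 3 × 3.4245 = 22.0008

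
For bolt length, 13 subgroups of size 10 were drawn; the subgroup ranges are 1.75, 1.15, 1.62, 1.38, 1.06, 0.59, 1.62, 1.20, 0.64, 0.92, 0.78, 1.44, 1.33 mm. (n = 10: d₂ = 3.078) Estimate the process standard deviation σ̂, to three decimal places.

R̄ = (1.75 + 1.15 + 1.62 + 1.38 + 1.06 + 0.59 + 1.62 + 1.20 + 0.64 + 0.92 + 0.78 + 1.44 + 1.33) / 13 = 1.1908
σ̂ = R̄ / d₂ = 1.1908 / 3.078 = 0.3869

0.387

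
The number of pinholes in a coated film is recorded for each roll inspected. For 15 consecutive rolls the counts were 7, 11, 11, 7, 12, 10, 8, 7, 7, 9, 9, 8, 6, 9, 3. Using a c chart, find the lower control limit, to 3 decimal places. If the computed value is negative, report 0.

0.000

c̄ = (7 + 11 + 11 + 7 + 12 + 10 + 8 + 7 + 7 + 9 + 9 + 8 + 6 + 9 + 3) / 15 = 124 / 15 = 8.2667
LCL = c̄ − 3√c̄ = 8.2667 − 3 × 2.8752 = -0.3589 → 0 (cannot be negative)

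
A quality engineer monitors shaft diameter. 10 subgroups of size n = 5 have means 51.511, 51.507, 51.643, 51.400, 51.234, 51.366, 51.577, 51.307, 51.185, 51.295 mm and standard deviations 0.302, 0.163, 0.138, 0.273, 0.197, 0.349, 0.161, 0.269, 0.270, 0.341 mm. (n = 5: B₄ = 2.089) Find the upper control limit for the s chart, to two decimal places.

0.51

s̄ = (0.302 + 0.163 + 0.138 + 0.273 + 0.197 + 0.349 + 0.161 + 0.269 + 0.270 + 0.341) / 10 = 0.2463
UCL_s = B₄·s̄ = 2.089 × 0.2463 = 0.5145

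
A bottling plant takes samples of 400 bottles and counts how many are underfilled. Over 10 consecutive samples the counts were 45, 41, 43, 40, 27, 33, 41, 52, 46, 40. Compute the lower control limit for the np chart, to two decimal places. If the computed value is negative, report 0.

22.64

p̄ = Σdᵢ / (k·n) = 408 / (10 × 400) = 0.10200
LCL = np̄ − 3·√(np̄(1−p̄)) = 40.8000 − 3 × 6.0530 = 22.6411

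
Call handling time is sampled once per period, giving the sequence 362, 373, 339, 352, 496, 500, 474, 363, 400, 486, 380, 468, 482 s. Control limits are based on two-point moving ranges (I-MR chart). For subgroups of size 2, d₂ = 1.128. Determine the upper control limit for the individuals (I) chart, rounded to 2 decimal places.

570.53

X̄ = (362 + 373 + 339 + 352 + 496 + 500 + 474 + 363 + 400 + 486 + 380 + 468 + 482) / 13 = 421.1538
Moving ranges: 11, 34, 13, 144, 4, 26, 111, 37, 86, 106, 88, 14; M̄R̄ = 674.0000 / 12 = 56.1667
UCL = X̄ + 3·M̄R̄/d₂ = 421.1538 + 3 × 56.1667 / 1.128 = 570.5333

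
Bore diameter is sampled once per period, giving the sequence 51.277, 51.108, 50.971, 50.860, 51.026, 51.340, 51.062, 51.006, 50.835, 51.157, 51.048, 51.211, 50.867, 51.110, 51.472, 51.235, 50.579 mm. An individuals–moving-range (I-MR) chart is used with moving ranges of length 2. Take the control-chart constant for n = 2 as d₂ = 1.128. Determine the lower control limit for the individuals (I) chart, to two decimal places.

50.43

X̄ = (51.277 + 51.108 + 50.971 + 50.860 + 51.026 + 51.340 + 51.062 + 51.006 + 50.835 + 51.157 + 51.048 + 51.211 + 50.867 + 51.110 + 51.472 + 51.235 + 50.579) / 17 = 51.0685
Moving ranges: 0.169, 0.137, 0.111, 0.166, 0.314, 0.278, 0.056, 0.171, 0.322, 0.109, 0.163, 0.344, 0.243, 0.362, 0.237, 0.656; M̄R̄ = 3.8380 / 16 = 0.2399
LCL = X̄ − 3·M̄R̄/d₂ = 51.0685 − 3 × 0.2399 / 1.128 = 50.4305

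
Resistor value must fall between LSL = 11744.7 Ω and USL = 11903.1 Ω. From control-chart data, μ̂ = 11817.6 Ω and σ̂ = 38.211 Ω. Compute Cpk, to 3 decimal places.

Cpu = (USL − μ̂) / (3σ̂) = (11903.1 − 11817.6) / (3 × 38.211) = 0.7459; Cpl = (μ̂ − LSL) / (3σ̂) = (11817.6 − 11744.7) / (3 × 38.211) = 0.6359; Cpk = min(Cpu, Cpl) = 0.6359

0.636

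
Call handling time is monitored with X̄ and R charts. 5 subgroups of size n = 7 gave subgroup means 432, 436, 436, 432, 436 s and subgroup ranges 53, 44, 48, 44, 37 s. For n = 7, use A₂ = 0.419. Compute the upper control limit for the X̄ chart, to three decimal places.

X̄̄ = (432 + 436 + 436 + 432 + 436) / 5 = 2172.0000 / 5 = 434.4000
R̄ = (53 + 44 + 48 + 44 + 37) / 5 = 226.0000 / 5 = 45.2000
UCL = X̄̄ + A₂·R̄ = 434.4000 + 0.419 × 45.2000 = 453.3388

453.339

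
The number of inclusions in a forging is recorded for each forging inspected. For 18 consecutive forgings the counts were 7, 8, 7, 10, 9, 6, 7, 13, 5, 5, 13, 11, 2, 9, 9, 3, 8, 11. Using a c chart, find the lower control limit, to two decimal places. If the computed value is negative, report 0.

c̄ = (7 + 8 + 7 + 10 + 9 + 6 + 7 + 13 + 5 + 5 + 13 + 11 + 2 + 9 + 9 + 3 + 8 + 11) / 18 = 143 / 18 = 7.9444
LCL = c̄ − 3√c̄ = 7.9444 − 3 × 2.8186 = -0.5113 → 0 (cannot be negative)

0.00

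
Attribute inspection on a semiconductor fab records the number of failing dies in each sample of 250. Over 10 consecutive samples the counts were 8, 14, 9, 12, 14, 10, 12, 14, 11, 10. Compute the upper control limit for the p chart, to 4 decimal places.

p̄ = Σdᵢ / (k·n) = 114 / (10 × 250) = 0.04560
UCL = p̄ + 3·√(p̄(1−p̄)/n) = 0.04560 + 3 × √(0.04560×0.95440/250) = 0.04560 + 3 × 0.01319 = 0.08518

0.0852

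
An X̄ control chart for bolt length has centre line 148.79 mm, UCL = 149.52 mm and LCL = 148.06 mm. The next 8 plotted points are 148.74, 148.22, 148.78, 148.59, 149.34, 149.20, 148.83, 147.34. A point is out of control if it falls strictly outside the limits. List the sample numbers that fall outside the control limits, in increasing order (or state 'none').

Compare each point to [148.06, 149.52]: sample 8 = 147.34 < LCL.

8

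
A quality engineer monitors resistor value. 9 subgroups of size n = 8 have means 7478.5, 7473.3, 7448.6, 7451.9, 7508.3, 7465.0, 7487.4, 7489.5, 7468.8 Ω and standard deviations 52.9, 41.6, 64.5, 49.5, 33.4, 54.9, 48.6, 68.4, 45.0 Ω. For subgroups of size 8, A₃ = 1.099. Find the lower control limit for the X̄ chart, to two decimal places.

X̄̄ = (7478.5 + 7473.3 + 7448.6 + 7451.9 + 7508.3 + 7465.0 + 7487.4 + 7489.5 + 7468.8) / 9 = 7474.5889
s̄ = (52.9 + 41.6 + 64.5 + 49.5 + 33.4 + 54.9 + 48.6 + 68.4 + 45.0) / 9 = 50.9778
LCL = X̄̄ − A₃·s̄ = 7474.5889 − 1.099 × 50.9778 = 7418.5643

7418.56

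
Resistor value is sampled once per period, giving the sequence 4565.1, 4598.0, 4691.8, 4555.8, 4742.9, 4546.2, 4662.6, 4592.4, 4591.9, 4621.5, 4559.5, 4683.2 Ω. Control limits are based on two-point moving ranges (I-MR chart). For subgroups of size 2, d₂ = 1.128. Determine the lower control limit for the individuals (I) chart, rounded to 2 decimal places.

4363.97

X̄ = (4565.1 + 4598.0 + 4691.8 + 4555.8 + 4742.9 + 4546.2 + 4662.6 + 4592.4 + 4591.9 + 4621.5 + 4559.5 + 4683.2) / 12 = 4617.5750
Moving ranges: 32.9, 93.8, 136.0, 187.1, 196.7, 116.4, 70.2, 0.5, 29.6, 62.0, 123.7; M̄R̄ = 1048.9000 / 11 = 95.3545
LCL = X̄ − 3·M̄R̄/d₂ = 4617.5750 − 3 × 95.3545 / 1.128 = 4363.9725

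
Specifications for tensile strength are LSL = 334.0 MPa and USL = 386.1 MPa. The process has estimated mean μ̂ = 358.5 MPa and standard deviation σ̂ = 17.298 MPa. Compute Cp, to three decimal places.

Cp = (USL − LSL) / (6σ̂) = (386.1 − 334.0) / (6 × 17.298) = 52.1000 / 103.7880 = 0.5020

0.502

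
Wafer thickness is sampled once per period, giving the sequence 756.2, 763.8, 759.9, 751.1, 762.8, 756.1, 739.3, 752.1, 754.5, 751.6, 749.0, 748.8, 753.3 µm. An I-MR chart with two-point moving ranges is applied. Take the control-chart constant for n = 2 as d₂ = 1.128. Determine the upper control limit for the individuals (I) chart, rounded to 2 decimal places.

771.66

X̄ = (756.2 + 763.8 + 759.9 + 751.1 + 762.8 + 756.1 + 739.3 + 752.1 + 754.5 + 751.6 + 749.0 + 748.8 + 753.3) / 13 = 753.7308
Moving ranges: 7.6, 3.9, 8.8, 11.7, 6.7, 16.8, 12.8, 2.4, 2.9, 2.6, 0.2, 4.5; M̄R̄ = 80.9000 / 12 = 6.7417
UCL = X̄ + 3·M̄R̄/d₂ = 753.7308 + 3 × 6.7417 / 1.128 = 771.6607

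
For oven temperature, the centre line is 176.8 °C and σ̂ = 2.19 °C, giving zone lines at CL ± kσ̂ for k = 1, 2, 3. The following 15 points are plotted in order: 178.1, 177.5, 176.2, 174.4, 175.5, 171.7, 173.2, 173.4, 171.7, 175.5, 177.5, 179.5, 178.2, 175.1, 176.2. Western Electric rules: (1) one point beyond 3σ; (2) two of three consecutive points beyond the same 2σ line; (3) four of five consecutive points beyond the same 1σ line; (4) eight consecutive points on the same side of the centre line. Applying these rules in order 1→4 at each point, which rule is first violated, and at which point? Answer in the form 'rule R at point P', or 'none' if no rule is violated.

Zone of each point (C = within 1σ̂, B = 1σ̂–2σ̂, A = 2σ̂–3σ̂, * = beyond 3σ̂; sign = side of CL): 1:+C, 2:+C, 3:-C, 4:-B, 5:-C, 6:-A, 7:-B, 8:-B, 9:-A, 10:-C, 11:+C, 12:+B, 13:+C, 14:-C, 15:-C
Rule 3 (four of five consecutive points beyond the same 1σ limit) is satisfied at point 8.

rule 3 at point 8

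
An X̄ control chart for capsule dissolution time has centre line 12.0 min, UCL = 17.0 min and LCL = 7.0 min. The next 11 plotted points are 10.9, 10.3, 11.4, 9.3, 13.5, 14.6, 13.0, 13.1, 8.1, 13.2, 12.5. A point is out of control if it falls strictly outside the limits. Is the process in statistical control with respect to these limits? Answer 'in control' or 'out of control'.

in control

All 11 points lie within [7.0, 17.0].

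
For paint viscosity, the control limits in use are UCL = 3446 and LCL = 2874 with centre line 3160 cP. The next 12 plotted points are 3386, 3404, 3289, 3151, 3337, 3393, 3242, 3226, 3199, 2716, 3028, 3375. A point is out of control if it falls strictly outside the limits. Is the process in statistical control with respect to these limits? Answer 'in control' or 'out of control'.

Compare each point to [2874, 3446]: sample 10 = 2716 < LCL.

out of control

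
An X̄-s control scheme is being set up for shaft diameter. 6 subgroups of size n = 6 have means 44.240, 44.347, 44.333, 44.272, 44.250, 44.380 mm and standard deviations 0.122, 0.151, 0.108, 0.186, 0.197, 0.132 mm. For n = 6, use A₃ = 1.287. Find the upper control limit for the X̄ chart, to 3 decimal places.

44.496

X̄̄ = (44.240 + 44.347 + 44.333 + 44.272 + 44.250 + 44.380) / 6 = 44.3037
s̄ = (0.122 + 0.151 + 0.108 + 0.186 + 0.197 + 0.132) / 6 = 0.1493
UCL = X̄̄ + A₃·s̄ = 44.3037 + 1.287 × 0.1493 = 44.4959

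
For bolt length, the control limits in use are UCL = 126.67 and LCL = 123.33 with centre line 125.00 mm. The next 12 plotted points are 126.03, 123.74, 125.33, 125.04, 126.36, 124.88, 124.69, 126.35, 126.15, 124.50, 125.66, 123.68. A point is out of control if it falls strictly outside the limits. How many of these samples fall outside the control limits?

All 12 points lie within [123.33, 126.67].

0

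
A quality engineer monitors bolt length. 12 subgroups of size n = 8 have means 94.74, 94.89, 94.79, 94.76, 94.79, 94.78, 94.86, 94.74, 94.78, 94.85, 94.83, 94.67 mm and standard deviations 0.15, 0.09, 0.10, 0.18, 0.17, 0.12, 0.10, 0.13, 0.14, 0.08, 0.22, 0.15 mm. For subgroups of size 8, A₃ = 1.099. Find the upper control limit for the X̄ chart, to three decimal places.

94.939

X̄̄ = (94.74 + 94.89 + 94.79 + 94.76 + 94.79 + 94.78 + 94.86 + 94.74 + 94.78 + 94.85 + 94.83 + 94.67) / 12 = 94.7900
s̄ = (0.15 + 0.09 + 0.10 + 0.18 + 0.17 + 0.12 + 0.10 + 0.13 + 0.14 + 0.08 + 0.22 + 0.15) / 12 = 0.1358
UCL = X̄̄ + A₃·s̄ = 94.7900 + 1.099 × 0.1358 = 94.9393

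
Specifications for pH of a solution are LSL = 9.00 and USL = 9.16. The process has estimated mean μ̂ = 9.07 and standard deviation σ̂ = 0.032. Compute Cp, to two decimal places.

0.83

Cp = (USL − LSL) / (6σ̂) = (9.16 − 9.00) / (6 × 0.032) = 0.1600 / 0.1920 = 0.8333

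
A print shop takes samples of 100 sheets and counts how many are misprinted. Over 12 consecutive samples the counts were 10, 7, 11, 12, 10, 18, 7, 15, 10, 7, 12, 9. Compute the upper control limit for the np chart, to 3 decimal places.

19.927

p̄ = Σdᵢ / (k·n) = 128 / (12 × 100) = 0.10667
UCL = np̄ + 3·√(np̄(1−p̄)) = 10.6667 + 3 × √(10.6667×0.89333) = 10.6667 + 3 × 3.0869 = 19.9273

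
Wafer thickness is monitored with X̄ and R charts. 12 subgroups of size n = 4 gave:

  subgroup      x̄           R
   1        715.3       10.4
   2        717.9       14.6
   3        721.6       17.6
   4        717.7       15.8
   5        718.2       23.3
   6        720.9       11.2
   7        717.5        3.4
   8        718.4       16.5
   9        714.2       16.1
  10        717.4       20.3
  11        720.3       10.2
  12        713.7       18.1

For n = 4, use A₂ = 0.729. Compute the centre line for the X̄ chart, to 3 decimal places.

717.758

X̄̄ = (715.3 + 717.9 + 721.6 + 717.7 + 718.2 + 720.9 + 717.5 + 718.4 + 714.2 + 717.4 + 720.3 + 713.7) / 12 = 8613.1000 / 12 = 717.7583
CL = X̄̄ = 717.7583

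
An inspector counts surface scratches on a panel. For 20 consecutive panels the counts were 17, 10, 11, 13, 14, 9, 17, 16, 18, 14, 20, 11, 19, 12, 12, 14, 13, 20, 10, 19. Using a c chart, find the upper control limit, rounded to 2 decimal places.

c̄ = (17 + 10 + 11 + 13 + 14 + 9 + 17 + 16 + 18 + 14 + 20 + 11 + 19 + 12 + 12 + 14 + 13 + 20 + 10 + 19) / 20 = 289 / 20 = 14.4500
UCL = c̄ + 3√c̄ = 14.4500 + 3 × √14.4500 = 14.4500 + 3 × 3.8013 = 25.8539

25.85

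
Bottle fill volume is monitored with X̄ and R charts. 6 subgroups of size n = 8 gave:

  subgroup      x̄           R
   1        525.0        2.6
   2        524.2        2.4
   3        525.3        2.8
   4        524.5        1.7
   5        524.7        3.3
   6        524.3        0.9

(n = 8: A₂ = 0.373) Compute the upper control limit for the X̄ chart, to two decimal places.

525.52

X̄̄ = (525.0 + 524.2 + 525.3 + 524.5 + 524.7 + 524.3) / 6 = 3148.0000 / 6 = 524.6667
R̄ = (2.6 + 2.4 + 2.8 + 1.7 + 3.3 + 0.9) / 6 = 13.7000 / 6 = 2.2833
UCL = X̄̄ + A₂·R̄ = 524.6667 + 0.373 × 2.2833 = 525.5183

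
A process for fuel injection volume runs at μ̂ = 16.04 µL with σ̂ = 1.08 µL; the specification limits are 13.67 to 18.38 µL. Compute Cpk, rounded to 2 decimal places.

0.72

Cpu = (USL − μ̂) / (3σ̂) = (18.38 − 16.04) / (3 × 1.08) = 0.7222; Cpl = (μ̂ − LSL) / (3σ̂) = (16.04 − 13.67) / (3 × 1.08) = 0.7315; Cpk = min(Cpu, Cpl) = 0.7222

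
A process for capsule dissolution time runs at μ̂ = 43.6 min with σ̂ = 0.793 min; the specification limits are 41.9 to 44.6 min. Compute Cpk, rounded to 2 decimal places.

0.42

Cpu = (USL − μ̂) / (3σ̂) = (44.6 − 43.6) / (3 × 0.793) = 0.4203; Cpl = (μ̂ − LSL) / (3σ̂) = (43.6 − 41.9) / (3 × 0.793) = 0.7146; Cpk = min(Cpu, Cpl) = 0.4203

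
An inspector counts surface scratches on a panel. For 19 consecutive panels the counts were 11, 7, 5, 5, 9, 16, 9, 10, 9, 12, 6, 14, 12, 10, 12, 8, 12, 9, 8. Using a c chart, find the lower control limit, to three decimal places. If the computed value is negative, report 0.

0.348

c̄ = (11 + 7 + 5 + 5 + 9 + 16 + 9 + 10 + 9 + 12 + 6 + 14 + 12 + 10 + 12 + 8 + 12 + 9 + 8) / 19 = 184 / 19 = 9.6842
LCL = c̄ − 3√c̄ = 9.6842 − 3 × 3.1119 = 0.3484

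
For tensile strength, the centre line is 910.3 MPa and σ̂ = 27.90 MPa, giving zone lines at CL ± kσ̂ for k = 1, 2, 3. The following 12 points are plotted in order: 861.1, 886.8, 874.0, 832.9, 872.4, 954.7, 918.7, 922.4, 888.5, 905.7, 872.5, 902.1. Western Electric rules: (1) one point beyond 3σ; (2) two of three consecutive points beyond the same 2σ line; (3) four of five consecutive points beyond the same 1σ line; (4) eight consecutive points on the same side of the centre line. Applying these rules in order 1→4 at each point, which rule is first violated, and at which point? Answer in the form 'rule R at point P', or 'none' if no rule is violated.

Zone of each point (C = within 1σ̂, B = 1σ̂–2σ̂, A = 2σ̂–3σ̂, * = beyond 3σ̂; sign = side of CL): 1:-B, 2:-C, 3:-B, 4:-A, 5:-B, 6:+B, 7:+C, 8:+C, 9:-C, 10:-C, 11:-B, 12:-C
Rule 3 (four of five consecutive points beyond the same 1σ limit) is satisfied at point 5.

rule 3 at point 5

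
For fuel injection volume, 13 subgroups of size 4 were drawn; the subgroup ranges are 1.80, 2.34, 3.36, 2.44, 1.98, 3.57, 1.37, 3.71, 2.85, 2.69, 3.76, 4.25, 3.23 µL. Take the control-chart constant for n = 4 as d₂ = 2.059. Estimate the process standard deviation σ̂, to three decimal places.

R̄ = (1.80 + 2.34 + 3.36 + 2.44 + 1.98 + 3.57 + 1.37 + 3.71 + 2.85 + 2.69 + 3.76 + 4.25 + 3.23) / 13 = 2.8731
σ̂ = R̄ / d₂ = 2.8731 / 2.059 = 1.3954

1.395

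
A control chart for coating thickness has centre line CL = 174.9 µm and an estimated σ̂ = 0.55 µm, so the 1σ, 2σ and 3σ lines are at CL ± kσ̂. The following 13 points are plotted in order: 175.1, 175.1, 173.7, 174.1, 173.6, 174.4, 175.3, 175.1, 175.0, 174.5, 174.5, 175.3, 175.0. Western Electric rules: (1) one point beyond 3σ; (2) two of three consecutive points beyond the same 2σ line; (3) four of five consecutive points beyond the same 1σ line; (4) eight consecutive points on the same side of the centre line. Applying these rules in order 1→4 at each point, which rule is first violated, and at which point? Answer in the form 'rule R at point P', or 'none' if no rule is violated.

Zone of each point (C = within 1σ̂, B = 1σ̂–2σ̂, A = 2σ̂–3σ̂, * = beyond 3σ̂; sign = side of CL): 1:+C, 2:+C, 3:-A, 4:-B, 5:-A, 6:-C, 7:+C, 8:+C, 9:+C, 10:-C, 11:-C, 12:+C, 13:+C
Rule 2 (two of three consecutive points beyond the same 2σ limit) is satisfied at point 5.

rule 2 at point 5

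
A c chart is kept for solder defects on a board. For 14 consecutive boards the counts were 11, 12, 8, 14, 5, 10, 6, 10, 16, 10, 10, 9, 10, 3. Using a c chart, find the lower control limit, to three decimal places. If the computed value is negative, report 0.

c̄ = (11 + 12 + 8 + 14 + 5 + 10 + 6 + 10 + 16 + 10 + 10 + 9 + 10 + 3) / 14 = 134 / 14 = 9.5714
LCL = c̄ − 3√c̄ = 9.5714 − 3 × 3.0938 = 0.2901

0.290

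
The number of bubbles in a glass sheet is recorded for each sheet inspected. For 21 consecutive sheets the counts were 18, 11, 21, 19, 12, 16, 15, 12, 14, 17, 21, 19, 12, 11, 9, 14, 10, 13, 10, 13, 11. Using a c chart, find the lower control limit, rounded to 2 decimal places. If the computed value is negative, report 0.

c̄ = (18 + 11 + 21 + 19 + 12 + 16 + 15 + 12 + 14 + 17 + 21 + 19 + 12 + 11 + 9 + 14 + 10 + 13 + 10 + 13 + 11) / 21 = 298 / 21 = 14.1905
LCL = c̄ − 3√c̄ = 14.1905 − 3 × 3.7670 = 2.8894

2.89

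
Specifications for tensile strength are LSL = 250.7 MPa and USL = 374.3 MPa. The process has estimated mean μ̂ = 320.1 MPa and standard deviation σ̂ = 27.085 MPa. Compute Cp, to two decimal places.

Cp = (USL − LSL) / (6σ̂) = (374.3 − 250.7) / (6 × 27.085) = 123.6000 / 162.5100 = 0.7606

0.76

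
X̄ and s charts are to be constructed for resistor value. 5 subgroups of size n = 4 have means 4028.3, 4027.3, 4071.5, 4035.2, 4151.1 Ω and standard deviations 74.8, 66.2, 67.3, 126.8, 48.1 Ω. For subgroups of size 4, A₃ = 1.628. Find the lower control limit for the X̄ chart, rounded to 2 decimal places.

3937.91

X̄̄ = (4028.3 + 4027.3 + 4071.5 + 4035.2 + 4151.1) / 5 = 4062.6800
s̄ = (74.8 + 66.2 + 67.3 + 126.8 + 48.1) / 5 = 76.6400
LCL = X̄̄ − A₃·s̄ = 4062.6800 − 1.628 × 76.6400 = 3937.9101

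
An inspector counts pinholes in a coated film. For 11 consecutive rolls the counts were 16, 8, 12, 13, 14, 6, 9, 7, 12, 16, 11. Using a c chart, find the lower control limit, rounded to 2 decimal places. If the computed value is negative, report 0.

c̄ = (16 + 8 + 12 + 13 + 14 + 6 + 9 + 7 + 12 + 16 + 11) / 11 = 124 / 11 = 11.2727
LCL = c̄ − 3√c̄ = 11.2727 − 3 × 3.3575 = 1.2003

1.20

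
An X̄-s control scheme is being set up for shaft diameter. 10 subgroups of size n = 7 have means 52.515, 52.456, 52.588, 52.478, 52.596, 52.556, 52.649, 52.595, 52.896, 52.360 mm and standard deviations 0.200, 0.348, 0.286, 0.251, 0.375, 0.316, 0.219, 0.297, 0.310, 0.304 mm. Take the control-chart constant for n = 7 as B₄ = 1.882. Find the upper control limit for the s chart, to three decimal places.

s̄ = (0.200 + 0.348 + 0.286 + 0.251 + 0.375 + 0.316 + 0.219 + 0.297 + 0.310 + 0.304) / 10 = 0.2906
UCL_s = B₄·s̄ = 1.882 × 0.2906 = 0.5469

0.547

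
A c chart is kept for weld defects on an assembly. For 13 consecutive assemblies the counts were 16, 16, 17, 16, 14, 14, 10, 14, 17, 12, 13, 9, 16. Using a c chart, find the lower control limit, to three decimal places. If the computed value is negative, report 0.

2.867

c̄ = (16 + 16 + 17 + 16 + 14 + 14 + 10 + 14 + 17 + 12 + 13 + 9 + 16) / 13 = 184 / 13 = 14.1538
LCL = c̄ − 3√c̄ = 14.1538 − 3 × 3.7622 = 2.8674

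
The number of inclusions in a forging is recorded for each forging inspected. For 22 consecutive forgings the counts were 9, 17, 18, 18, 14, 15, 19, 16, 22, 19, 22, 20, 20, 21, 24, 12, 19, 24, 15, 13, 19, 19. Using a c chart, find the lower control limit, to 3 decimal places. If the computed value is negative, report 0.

c̄ = (9 + 17 + 18 + 18 + 14 + 15 + 19 + 16 + 22 + 19 + 22 + 20 + 20 + 21 + 24 + 12 + 19 + 24 + 15 + 13 + 19 + 19) / 22 = 395 / 22 = 17.9545
LCL = c̄ − 3√c̄ = 17.9545 − 3 × 4.2373 = 5.2427

5.243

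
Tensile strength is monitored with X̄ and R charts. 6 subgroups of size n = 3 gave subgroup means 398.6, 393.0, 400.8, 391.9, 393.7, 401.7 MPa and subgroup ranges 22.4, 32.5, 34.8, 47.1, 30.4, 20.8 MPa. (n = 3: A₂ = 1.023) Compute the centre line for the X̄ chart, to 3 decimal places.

396.617

X̄̄ = (398.6 + 393.0 + 400.8 + 391.9 + 393.7 + 401.7) / 6 = 2379.7000 / 6 = 396.6167
CL = X̄̄ = 396.6167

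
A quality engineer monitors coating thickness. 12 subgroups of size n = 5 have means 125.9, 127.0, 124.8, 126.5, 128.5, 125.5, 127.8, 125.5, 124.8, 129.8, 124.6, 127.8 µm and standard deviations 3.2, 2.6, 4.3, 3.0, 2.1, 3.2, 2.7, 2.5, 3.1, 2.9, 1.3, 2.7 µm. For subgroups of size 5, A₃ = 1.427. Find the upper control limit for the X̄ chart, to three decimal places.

X̄̄ = (125.9 + 127.0 + 124.8 + 126.5 + 128.5 + 125.5 + 127.8 + 125.5 + 124.8 + 129.8 + 124.6 + 127.8) / 12 = 126.5417
s̄ = (3.2 + 2.6 + 4.3 + 3.0 + 2.1 + 3.2 + 2.7 + 2.5 + 3.1 + 2.9 + 1.3 + 2.7) / 12 = 2.8000
UCL = X̄̄ + A₃·s̄ = 126.5417 + 1.427 × 2.8000 = 130.5373

130.537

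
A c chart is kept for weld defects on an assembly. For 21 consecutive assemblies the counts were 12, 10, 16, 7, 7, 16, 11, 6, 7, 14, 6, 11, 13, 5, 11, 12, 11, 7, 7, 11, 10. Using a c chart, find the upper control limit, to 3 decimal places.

19.487

c̄ = (12 + 10 + 16 + 7 + 7 + 16 + 11 + 6 + 7 + 14 + 6 + 11 + 13 + 5 + 11 + 12 + 11 + 7 + 7 + 11 + 10) / 21 = 210 / 21 = 10.0000
UCL = c̄ + 3√c̄ = 10.0000 + 3 × √10.0000 = 10.0000 + 3 × 3.1623 = 19.4868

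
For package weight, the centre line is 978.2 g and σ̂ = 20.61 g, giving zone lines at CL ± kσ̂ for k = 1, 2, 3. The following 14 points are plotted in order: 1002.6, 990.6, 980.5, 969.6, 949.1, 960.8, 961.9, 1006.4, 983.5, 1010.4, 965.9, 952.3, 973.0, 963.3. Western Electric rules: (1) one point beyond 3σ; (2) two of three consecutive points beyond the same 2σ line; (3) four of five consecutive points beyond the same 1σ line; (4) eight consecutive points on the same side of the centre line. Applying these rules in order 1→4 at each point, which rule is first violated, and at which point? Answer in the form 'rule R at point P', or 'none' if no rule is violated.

Zone of each point (C = within 1σ̂, B = 1σ̂–2σ̂, A = 2σ̂–3σ̂, * = beyond 3σ̂; sign = side of CL): 1:+B, 2:+C, 3:+C, 4:-C, 5:-B, 6:-C, 7:-C, 8:+B, 9:+C, 10:+B, 11:-C, 12:-B, 13:-C, 14:-C
No rule fires across all 14 points.

none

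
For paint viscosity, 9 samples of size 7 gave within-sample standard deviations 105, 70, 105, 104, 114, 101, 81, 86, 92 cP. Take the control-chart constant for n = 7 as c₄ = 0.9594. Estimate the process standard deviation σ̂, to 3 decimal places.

99.368

s̄ = (105 + 70 + 105 + 104 + 114 + 101 + 81 + 86 + 92) / 9 = 95.3333
σ̂ = s̄ / c₄ = 95.3333 / 0.9594 = 99.3677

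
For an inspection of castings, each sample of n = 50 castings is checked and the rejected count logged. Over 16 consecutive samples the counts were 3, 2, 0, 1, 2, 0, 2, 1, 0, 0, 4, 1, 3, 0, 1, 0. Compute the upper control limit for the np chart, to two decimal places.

4.56

p̄ = Σdᵢ / (k·n) = 20 / (16 × 50) = 0.02500
UCL = np̄ + 3·√(np̄(1−p̄)) = 1.2500 + 3 × √(1.2500×0.97500) = 1.2500 + 3 × 1.1040 = 4.5619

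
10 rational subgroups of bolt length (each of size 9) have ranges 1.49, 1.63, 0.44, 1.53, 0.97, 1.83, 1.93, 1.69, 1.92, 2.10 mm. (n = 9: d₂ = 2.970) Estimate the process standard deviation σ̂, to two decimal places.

R̄ = (1.49 + 1.63 + 0.44 + 1.53 + 0.97 + 1.83 + 1.93 + 1.69 + 1.92 + 2.10) / 10 = 1.5530
σ̂ = R̄ / d₂ = 1.5530 / 2.970 = 0.5229

0.52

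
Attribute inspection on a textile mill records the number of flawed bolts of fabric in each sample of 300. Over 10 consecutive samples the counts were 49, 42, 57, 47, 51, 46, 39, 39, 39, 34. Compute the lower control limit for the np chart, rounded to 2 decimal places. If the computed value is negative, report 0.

25.87

p̄ = Σdᵢ / (k·n) = 443 / (10 × 300) = 0.14767
LCL = np̄ − 3·√(np̄(1−p̄)) = 44.3000 − 3 × 6.1448 = 25.8656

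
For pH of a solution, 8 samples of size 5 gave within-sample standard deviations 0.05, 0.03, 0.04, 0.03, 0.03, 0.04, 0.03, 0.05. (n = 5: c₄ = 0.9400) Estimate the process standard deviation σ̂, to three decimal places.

0.040

s̄ = (0.05 + 0.03 + 0.04 + 0.03 + 0.03 + 0.04 + 0.03 + 0.05) / 8 = 0.0375
σ̂ = s̄ / c₄ = 0.0375 / 0.9400 = 0.0399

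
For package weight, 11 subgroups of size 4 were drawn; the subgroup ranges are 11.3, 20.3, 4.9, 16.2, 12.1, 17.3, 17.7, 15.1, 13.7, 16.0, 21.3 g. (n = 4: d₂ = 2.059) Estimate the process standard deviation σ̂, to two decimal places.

7.32

R̄ = (11.3 + 20.3 + 4.9 + 16.2 + 12.1 + 17.3 + 17.7 + 15.1 + 13.7 + 16.0 + 21.3) / 11 = 15.0818
σ̂ = R̄ / d₂ = 15.0818 / 2.059 = 7.3248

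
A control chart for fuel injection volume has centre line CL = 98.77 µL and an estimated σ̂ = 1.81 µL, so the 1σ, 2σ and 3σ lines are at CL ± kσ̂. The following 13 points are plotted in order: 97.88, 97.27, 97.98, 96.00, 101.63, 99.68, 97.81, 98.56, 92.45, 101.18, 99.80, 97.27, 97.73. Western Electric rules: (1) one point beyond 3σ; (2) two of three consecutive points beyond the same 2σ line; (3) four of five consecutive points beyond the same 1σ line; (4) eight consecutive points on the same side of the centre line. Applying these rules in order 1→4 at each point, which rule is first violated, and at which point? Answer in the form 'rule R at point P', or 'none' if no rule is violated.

Zone of each point (C = within 1σ̂, B = 1σ̂–2σ̂, A = 2σ̂–3σ̂, * = beyond 3σ̂; sign = side of CL): 1:-C, 2:-C, 3:-C, 4:-B, 5:+B, 6:+C, 7:-C, 8:-C, 9:-*, 10:+B, 11:+C, 12:-C, 13:-C
Rule 1 (one point beyond the 3σ limits) is satisfied at point 9.

rule 1 at point 9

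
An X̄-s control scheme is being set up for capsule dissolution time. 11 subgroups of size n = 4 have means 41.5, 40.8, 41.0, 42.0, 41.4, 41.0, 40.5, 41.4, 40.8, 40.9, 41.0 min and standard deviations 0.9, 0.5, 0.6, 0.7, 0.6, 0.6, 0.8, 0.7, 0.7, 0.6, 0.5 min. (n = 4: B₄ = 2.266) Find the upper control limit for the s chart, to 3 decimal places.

1.483

s̄ = (0.9 + 0.5 + 0.6 + 0.7 + 0.6 + 0.6 + 0.8 + 0.7 + 0.7 + 0.6 + 0.5) / 11 = 0.6545
UCL_s = B₄·s̄ = 2.266 × 0.6545 = 1.4832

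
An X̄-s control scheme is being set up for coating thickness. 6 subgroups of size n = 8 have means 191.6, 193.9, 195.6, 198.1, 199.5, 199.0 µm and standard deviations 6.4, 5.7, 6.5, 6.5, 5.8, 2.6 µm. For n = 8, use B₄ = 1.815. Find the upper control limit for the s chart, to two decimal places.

10.13

s̄ = (6.4 + 5.7 + 6.5 + 6.5 + 5.8 + 2.6) / 6 = 5.5833
UCL_s = B₄·s̄ = 1.815 × 5.5833 = 10.1337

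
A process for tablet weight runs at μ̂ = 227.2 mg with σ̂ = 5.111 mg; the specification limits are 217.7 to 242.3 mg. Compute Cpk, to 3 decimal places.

Cpu = (USL − μ̂) / (3σ̂) = (242.3 − 227.2) / (3 × 5.111) = 0.9848; Cpl = (μ̂ − LSL) / (3σ̂) = (227.2 − 217.7) / (3 × 5.111) = 0.6196; Cpk = min(Cpu, Cpl) = 0.6196

0.620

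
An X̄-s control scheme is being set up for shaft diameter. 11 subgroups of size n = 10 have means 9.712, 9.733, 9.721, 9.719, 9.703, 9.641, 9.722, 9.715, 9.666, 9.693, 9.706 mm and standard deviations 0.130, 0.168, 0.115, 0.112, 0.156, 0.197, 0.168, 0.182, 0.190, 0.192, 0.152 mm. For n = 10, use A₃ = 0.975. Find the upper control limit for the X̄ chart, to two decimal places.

X̄̄ = (9.712 + 9.733 + 9.721 + 9.719 + 9.703 + 9.641 + 9.722 + 9.715 + 9.666 + 9.693 + 9.706) / 11 = 9.7028
s̄ = (0.130 + 0.168 + 0.115 + 0.112 + 0.156 + 0.197 + 0.168 + 0.182 + 0.190 + 0.192 + 0.152) / 11 = 0.1602
UCL = X̄̄ + A₃·s̄ = 9.7028 + 0.975 × 0.1602 = 9.8590

9.86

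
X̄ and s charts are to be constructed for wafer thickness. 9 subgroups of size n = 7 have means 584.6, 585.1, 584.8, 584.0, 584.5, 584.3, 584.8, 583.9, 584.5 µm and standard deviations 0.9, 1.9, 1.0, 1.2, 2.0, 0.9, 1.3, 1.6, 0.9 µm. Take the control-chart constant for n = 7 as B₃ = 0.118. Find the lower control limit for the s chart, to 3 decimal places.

0.153

s̄ = (0.9 + 1.9 + 1.0 + 1.2 + 2.0 + 0.9 + 1.3 + 1.6 + 0.9) / 9 = 1.3000
LCL_s = B₃·s̄ = 0.118 × 1.3000 = 0.1534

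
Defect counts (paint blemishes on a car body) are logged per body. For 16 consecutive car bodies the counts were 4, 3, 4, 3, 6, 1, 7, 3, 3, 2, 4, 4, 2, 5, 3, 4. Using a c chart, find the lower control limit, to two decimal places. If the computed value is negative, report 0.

0.00

c̄ = (4 + 3 + 4 + 3 + 6 + 1 + 7 + 3 + 3 + 2 + 4 + 4 + 2 + 5 + 3 + 4) / 16 = 58 / 16 = 3.6250
LCL = c̄ − 3√c̄ = 3.6250 − 3 × 1.9039 = -2.0868 → 0 (cannot be negative)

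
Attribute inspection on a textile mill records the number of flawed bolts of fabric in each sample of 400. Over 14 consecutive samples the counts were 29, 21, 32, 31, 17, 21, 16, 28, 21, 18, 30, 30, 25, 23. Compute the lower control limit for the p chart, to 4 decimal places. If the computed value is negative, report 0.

0.0252

p̄ = Σdᵢ / (k·n) = 342 / (14 × 400) = 0.06107
LCL = p̄ − 3·√(p̄(1−p̄)/n) = 0.06107 − 3 × 0.01197 = 0.02515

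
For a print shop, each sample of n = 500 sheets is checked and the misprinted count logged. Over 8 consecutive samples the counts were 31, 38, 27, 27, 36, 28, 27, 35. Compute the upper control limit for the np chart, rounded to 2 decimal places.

p̄ = Σdᵢ / (k·n) = 249 / (8 × 500) = 0.06225
UCL = np̄ + 3·√(np̄(1−p̄)) = 31.1250 + 3 × √(31.1250×0.93775) = 31.1250 + 3 × 5.4025 = 47.3326

47.33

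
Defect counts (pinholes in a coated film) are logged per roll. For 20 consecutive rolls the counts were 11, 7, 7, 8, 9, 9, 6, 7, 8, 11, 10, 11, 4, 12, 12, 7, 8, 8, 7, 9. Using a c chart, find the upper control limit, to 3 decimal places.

17.322

c̄ = (11 + 7 + 7 + 8 + 9 + 9 + 6 + 7 + 8 + 11 + 10 + 11 + 4 + 12 + 12 + 7 + 8 + 8 + 7 + 9) / 20 = 171 / 20 = 8.5500
UCL = c̄ + 3√c̄ = 8.5500 + 3 × √8.5500 = 8.5500 + 3 × 2.9240 = 17.3221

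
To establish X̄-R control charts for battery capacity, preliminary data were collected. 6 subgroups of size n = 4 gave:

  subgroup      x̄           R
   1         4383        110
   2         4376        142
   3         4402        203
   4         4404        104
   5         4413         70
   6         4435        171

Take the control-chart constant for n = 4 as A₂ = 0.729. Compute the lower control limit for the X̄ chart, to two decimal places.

4304.97

X̄̄ = (4383 + 4376 + 4402 + 4404 + 4413 + 4435) / 6 = 26413.0000 / 6 = 4402.1667
R̄ = (110 + 142 + 203 + 104 + 70 + 171) / 6 = 800.0000 / 6 = 133.3333
LCL = X̄̄ − A₂·R̄ = 4402.1667 − 0.729 × 133.3333 = 4304.9667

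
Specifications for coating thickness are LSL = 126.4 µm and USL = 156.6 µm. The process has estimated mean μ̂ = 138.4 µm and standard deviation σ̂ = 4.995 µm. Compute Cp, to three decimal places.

1.008

Cp = (USL − LSL) / (6σ̂) = (156.6 − 126.4) / (6 × 4.995) = 30.2000 / 29.9700 = 1.0077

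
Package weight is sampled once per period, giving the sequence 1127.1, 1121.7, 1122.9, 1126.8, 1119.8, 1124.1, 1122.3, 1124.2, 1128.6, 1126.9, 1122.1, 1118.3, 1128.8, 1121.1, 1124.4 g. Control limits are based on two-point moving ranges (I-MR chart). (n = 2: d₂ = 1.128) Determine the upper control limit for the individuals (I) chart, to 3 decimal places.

X̄ = (1127.1 + 1121.7 + 1122.9 + 1126.8 + 1119.8 + 1124.1 + 1122.3 + 1124.2 + 1128.6 + 1126.9 + 1122.1 + 1118.3 + 1128.8 + 1121.1 + 1124.4) / 15 = 1123.9400
Moving ranges: 5.4, 1.2, 3.9, 7.0, 4.3, 1.8, 1.9, 4.4, 1.7, 4.8, 3.8, 10.5, 7.7, 3.3; M̄R̄ = 61.7000 / 14 = 4.4071
UCL = X̄ + 3·M̄R̄/d₂ = 1123.9400 + 3 × 4.4071 / 1.128 = 1135.6611

1135.661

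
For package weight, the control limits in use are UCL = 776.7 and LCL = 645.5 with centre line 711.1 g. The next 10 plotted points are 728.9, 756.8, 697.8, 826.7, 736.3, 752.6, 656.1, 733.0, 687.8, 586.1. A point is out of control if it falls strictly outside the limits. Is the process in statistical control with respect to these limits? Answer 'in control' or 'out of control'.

Compare each point to [645.5, 776.7]: sample 4 = 826.7 > UCL; sample 10 = 586.1 < LCL.

out of control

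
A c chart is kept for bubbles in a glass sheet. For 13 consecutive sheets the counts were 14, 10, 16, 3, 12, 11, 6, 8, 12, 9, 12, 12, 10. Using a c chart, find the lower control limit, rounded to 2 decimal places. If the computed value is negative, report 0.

c̄ = (14 + 10 + 16 + 3 + 12 + 11 + 6 + 8 + 12 + 9 + 12 + 12 + 10) / 13 = 135 / 13 = 10.3846
LCL = c̄ − 3√c̄ = 10.3846 − 3 × 3.2225 = 0.7171

0.72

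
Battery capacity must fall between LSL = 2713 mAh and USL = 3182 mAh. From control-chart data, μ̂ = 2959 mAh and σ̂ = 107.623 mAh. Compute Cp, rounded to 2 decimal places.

0.73

Cp = (USL − LSL) / (6σ̂) = (3182 − 2713) / (6 × 107.623) = 469.0000 / 645.7380 = 0.7263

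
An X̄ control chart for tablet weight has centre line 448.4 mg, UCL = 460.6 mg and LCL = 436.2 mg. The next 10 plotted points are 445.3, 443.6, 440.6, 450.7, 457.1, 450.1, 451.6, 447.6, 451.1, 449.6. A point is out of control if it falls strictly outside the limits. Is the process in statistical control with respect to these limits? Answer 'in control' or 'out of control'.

All 10 points lie within [436.2, 460.6].

in control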